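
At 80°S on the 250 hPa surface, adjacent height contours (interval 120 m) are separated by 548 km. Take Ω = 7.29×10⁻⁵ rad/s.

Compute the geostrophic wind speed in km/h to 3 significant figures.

Coriolis parameter at 80°S:
f = 2Ω sin φ = 2 × 7.29×10⁻⁵ × sin 80° = 1.44×10⁻⁴ s⁻¹
Height gradient: |∂Z/∂n| = 120 m / 548000 m = 2.19×10⁻⁴
On a pressure surface, geostrophic balance gives V_g = (g/f)|∂Z/∂n|:
V_g = 9.81 × 2.19×10⁻⁴ / 1.44×10⁻⁴ = 15.0 m/s
Converting: 15.0 m/s × 3.6 = 53.9 km/h

53.9 km/h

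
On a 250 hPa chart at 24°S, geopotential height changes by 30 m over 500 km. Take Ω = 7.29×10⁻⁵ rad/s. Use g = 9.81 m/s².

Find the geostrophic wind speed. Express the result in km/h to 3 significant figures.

35.7 km/h

Coriolis parameter at 24°S:
f = 2Ω sin φ = 2 × 7.29×10⁻⁵ × sin 24° = 5.93×10⁻⁵ s⁻¹
Height gradient: |∂Z/∂n| = 30 m / 500000 m = 6.00×10⁻⁵
On a pressure surface, geostrophic balance gives V_g = (g/f)|∂Z/∂n|:
V_g = 9.81 × 6.00×10⁻⁵ / 5.93×10⁻⁵ = 9.93 m/s
Converting: 9.93 m/s × 3.6 = 35.7 km/h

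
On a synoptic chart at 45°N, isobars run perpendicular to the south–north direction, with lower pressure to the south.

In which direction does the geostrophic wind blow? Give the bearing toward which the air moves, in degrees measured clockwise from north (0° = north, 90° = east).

The pressure-gradient force points toward the south (bearing 180°).
Geostrophic balance: in the Northern Hemisphere the Coriolis force deflects motion to the right, so the geostrophic wind blows 90° to the right of the pressure-gradient force (low pressure on the left).
Rotating 180° by 90° clockwise gives 270° — the wind blows toward the west.

270°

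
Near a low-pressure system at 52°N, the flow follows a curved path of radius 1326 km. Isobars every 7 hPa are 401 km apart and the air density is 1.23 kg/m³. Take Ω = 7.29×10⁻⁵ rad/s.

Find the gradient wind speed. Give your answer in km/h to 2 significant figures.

41 km/h

Coriolis parameter at 52°N:
f = 2Ω sin φ = 2 × 7.29×10⁻⁵ × sin 52° = 1.15×10⁻⁴ s⁻¹
Pressure gradient: |∂P/∂n| = 700 Pa / 401000 m = 1.75×10⁻³ Pa/m
Geostrophic speed: V_g = |∂P/∂n|/(fρ) = 1.75×10⁻³/(1.15×10⁻⁴ × 1.23) = 12.4 m/s
Around a low, centrifugal force acts outward with Coriolis, so pressure-gradient force balances both:
(1/ρ)|∂P/∂n| = fV + V²/R  →  V² + fR·V − fR·V_g = 0
With fR = 1.15×10⁻⁴ × 1326×10³ m = 152 m/s:
V = [−fR + √((fR)² + 4 fR V_g)]/2 = [−152 + √(152² + 4×152×12.4)]/2 = 11.5 m/s
Subgeostrophic (V < V_g = 12.4 m/s), as expected around a low.
Converting: 11.5 m/s × 3.6 = 41 km/h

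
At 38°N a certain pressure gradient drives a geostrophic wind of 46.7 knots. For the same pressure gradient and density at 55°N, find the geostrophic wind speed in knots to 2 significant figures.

35 knots

With the same pressure gradient and density, V_g ∝ 1/f ∝ 1/sin φ.
V₂ = V₁ · sin φ₁ / sin φ₂ = 46.7 × sin 38° / sin 55°
V₂ = 46.7 × 0.6157/0.8192 = 35 knots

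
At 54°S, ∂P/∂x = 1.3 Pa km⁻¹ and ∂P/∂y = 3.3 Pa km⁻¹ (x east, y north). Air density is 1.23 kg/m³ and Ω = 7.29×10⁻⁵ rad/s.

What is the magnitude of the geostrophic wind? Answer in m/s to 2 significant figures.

24 m/s

Coriolis parameter at 54°S:
f = 2Ω sin φ = 2 × 7.29×10⁻⁵ × sin 54° = 1.18×10⁻⁴ s⁻¹
In the Southern Hemisphere f is negative: f = −1.18×10⁻⁴ s⁻¹.
Component geostrophic relations (x east, y north):
u_g = −(1/(fρ)) ∂P/∂y,  v_g = (1/(fρ)) ∂P/∂x
u_g = −(3.3×10⁻³)/(−1.18×10⁻⁴ × 1.23) = 22.7 m/s;  v_g = (1.3×10⁻³)/(−1.18×10⁻⁴ × 1.23) = −8.96 m/s
|V_g| = √(u_g² + v_g²) = 24.4 m/s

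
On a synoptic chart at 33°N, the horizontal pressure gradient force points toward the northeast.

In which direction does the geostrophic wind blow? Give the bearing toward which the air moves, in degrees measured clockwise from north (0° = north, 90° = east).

135°

The pressure-gradient force points toward the northeast (bearing 045°).
Geostrophic balance: in the Northern Hemisphere the Coriolis force deflects motion to the right, so the geostrophic wind blows 90° to the right of the pressure-gradient force (low pressure on the left).
Rotating 045° by 90° clockwise gives 135° — the wind blows toward the southeast.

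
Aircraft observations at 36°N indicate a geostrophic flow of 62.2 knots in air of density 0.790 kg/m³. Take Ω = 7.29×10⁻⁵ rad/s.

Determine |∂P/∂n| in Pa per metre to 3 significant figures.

Coriolis parameter at 36°N:
f = 2Ω sin φ = 2 × 7.29×10⁻⁵ × sin 36° = 8.57×10⁻⁵ s⁻¹
Wind speed in SI: 62.2 knots = 32.0 m/s
Geostrophic balance rearranged: |∂P/∂n| = f ρ V_g
|∂P/∂n| = 8.57×10⁻⁵ × 0.790 × 32.0 = 2.17×10⁻³ Pa/m

2.17×10⁻³ Pa/m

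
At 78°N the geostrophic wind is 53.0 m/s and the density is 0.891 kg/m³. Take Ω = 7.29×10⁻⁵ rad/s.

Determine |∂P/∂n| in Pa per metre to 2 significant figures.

6.7×10⁻³ Pa/m

Coriolis parameter at 78°N:
f = 2Ω sin φ = 2 × 7.29×10⁻⁵ × sin 78° = 1.43×10⁻⁴ s⁻¹
Geostrophic balance rearranged: |∂P/∂n| = f ρ V_g
|∂P/∂n| = 1.43×10⁻⁴ × 0.891 × 53.0 = 6.73×10⁻³ Pa/m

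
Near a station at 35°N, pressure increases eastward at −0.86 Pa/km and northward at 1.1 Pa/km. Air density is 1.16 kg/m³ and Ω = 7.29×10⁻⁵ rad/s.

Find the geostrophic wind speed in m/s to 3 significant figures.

Coriolis parameter at 35°N:
f = 2Ω sin φ = 2 × 7.29×10⁻⁵ × sin 35° = 8.36×10⁻⁵ s⁻¹
Component geostrophic relations (x east, y north):
u_g = −(1/(fρ)) ∂P/∂y,  v_g = (1/(fρ)) ∂P/∂x
u_g = −(1.1×10⁻³)/(8.36×10⁻⁵ × 1.16) = −11.3 m/s;  v_g = (−0.86×10⁻³)/(8.36×10⁻⁵ × 1.16) = −8.87 m/s
|V_g| = √(u_g² + v_g²) = 14.4 m/s

14.4 m/s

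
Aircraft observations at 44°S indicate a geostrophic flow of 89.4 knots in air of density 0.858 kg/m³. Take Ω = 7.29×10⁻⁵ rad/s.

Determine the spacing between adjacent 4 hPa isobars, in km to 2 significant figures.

Coriolis parameter at 44°S:
f = 2Ω sin φ = 2 × 7.29×10⁻⁵ × sin 44° = 1.01×10⁻⁴ s⁻¹
Wind speed in SI: 89.4 knots = 46.0 m/s
Geostrophic balance rearranged: |∂P/∂n| = f ρ V_g
|∂P/∂n| = 1.01×10⁻⁴ × 0.858 × 46.0 = 4.00×10⁻³ Pa/m
Isobar spacing: Δn = ΔP/|∂P/∂n| = 400 Pa / 4.00×10⁻³ Pa/m = 100085 m ≈ 100 km

100 km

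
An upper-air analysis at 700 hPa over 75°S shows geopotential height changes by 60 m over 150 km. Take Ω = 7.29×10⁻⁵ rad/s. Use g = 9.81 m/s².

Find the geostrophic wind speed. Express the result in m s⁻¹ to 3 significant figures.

Coriolis parameter at 75°S:
f = 2Ω sin φ = 2 × 7.29×10⁻⁵ × sin 75° = 1.41×10⁻⁴ s⁻¹
Height gradient: |∂Z/∂n| = 60 m / 150000 m = 4.00×10⁻⁴
On a pressure surface, geostrophic balance gives V_g = (g/f)|∂Z/∂n|:
V_g = 9.81 × 4.00×10⁻⁴ / 1.41×10⁻⁴ = 27.9 m/s

27.9 m s⁻¹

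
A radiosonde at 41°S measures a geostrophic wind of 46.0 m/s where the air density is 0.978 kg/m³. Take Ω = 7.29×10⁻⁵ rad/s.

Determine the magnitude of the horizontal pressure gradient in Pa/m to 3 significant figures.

4.30×10⁻³ Pa/m

Coriolis parameter at 41°S:
f = 2Ω sin φ = 2 × 7.29×10⁻⁵ × sin 41° = 9.57×10⁻⁵ s⁻¹
Geostrophic balance rearranged: |∂P/∂n| = f ρ V_g
|∂P/∂n| = 9.57×10⁻⁵ × 0.978 × 46.0 = 4.30×10⁻³ Pa/m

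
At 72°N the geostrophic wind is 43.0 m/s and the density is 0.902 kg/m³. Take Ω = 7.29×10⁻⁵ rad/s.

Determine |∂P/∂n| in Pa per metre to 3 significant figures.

5.38×10⁻³ Pa/m

Coriolis parameter at 72°N:
f = 2Ω sin φ = 2 × 7.29×10⁻⁵ × sin 72° = 1.39×10⁻⁴ s⁻¹
Geostrophic balance rearranged: |∂P/∂n| = f ρ V_g
|∂P/∂n| = 1.39×10⁻⁴ × 0.902 × 43.0 = 5.38×10⁻³ Pa/m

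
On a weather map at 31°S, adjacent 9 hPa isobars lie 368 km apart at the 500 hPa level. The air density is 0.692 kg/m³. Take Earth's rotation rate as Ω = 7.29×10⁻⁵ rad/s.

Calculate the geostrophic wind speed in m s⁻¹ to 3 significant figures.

47.1 m s⁻¹

Coriolis parameter at 31°S:
f = 2Ω sin φ = 2 × 7.29×10⁻⁵ × sin 31° = 7.51×10⁻⁵ s⁻¹
Pressure gradient: |∂P/∂n| = 900 Pa / 368000 m = 2.45×10⁻³ Pa/m
Geostrophic balance (pressure-gradient force = Coriolis force):
V_g = (1/(fρ)) |∂P/∂n| = 2.45×10⁻³ / (7.51×10⁻⁵ × 0.692) = 47.1 m/s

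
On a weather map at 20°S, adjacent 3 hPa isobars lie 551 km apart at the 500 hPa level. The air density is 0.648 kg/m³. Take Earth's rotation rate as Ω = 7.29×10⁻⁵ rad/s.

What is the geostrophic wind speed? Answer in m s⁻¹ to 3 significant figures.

16.8 m s⁻¹

Coriolis parameter at 20°S:
f = 2Ω sin φ = 2 × 7.29×10⁻⁵ × sin 20° = 4.99×10⁻⁵ s⁻¹
Pressure gradient: |∂P/∂n| = 300 Pa / 551000 m = 5.44×10⁻⁴ Pa/m
Geostrophic balance (pressure-gradient force = Coriolis force):
V_g = (1/(fρ)) |∂P/∂n| = 5.44×10⁻⁴ / (4.99×10⁻⁵ × 0.648) = 16.8 m/s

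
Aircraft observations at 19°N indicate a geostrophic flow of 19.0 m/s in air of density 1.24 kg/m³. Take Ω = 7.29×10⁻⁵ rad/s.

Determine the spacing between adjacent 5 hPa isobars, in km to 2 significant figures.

450 km

Coriolis parameter at 19°N:
f = 2Ω sin φ = 2 × 7.29×10⁻⁵ × sin 19° = 4.75×10⁻⁵ s⁻¹
Geostrophic balance rearranged: |∂P/∂n| = f ρ V_g
|∂P/∂n| = 4.75×10⁻⁵ × 1.24 × 19.0 = 1.12×10⁻³ Pa/m
Isobar spacing: Δn = ΔP/|∂P/∂n| = 500 Pa / 1.12×10⁻³ Pa/m = 447090 m ≈ 450 km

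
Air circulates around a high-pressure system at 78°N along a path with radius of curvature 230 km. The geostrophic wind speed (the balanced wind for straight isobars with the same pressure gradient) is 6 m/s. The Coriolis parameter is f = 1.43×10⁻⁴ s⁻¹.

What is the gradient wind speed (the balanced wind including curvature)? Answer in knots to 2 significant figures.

15 knots

Around a high, pressure-gradient force acts outward with centrifugal, so Coriolis balances both:
fV = (1/ρ)|∂P/∂n| + V²/R  →  V² − fR·V + fR·V_g = 0
With fR = 1.43×10⁻⁴ × 230×10³ m = 32.9 m/s:
V = [fR − √((fR)² − 4 fR V_g)]/2 = [32.9 − √(32.9² − 4×32.9×6)]/2 = 7.9 m/s
Supergeostrophic (V > V_g = 6 m/s), as expected around a high.
Converting: 7.9 m/s × 1.944 = 15 knots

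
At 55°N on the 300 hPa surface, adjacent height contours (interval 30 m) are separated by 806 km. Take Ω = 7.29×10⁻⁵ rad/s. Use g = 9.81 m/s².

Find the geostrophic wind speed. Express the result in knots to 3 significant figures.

Coriolis parameter at 55°N:
f = 2Ω sin φ = 2 × 7.29×10⁻⁵ × sin 55° = 1.19×10⁻⁴ s⁻¹
Height gradient: |∂Z/∂n| = 30 m / 806000 m = 3.72×10⁻⁵
On a pressure surface, geostrophic balance gives V_g = (g/f)|∂Z/∂n|:
V_g = 9.81 × 3.72×10⁻⁵ / 1.19×10⁻⁴ = 3.06 m/s
Converting: 3.06 m/s × 1.944 = 5.94 knots

5.94 knots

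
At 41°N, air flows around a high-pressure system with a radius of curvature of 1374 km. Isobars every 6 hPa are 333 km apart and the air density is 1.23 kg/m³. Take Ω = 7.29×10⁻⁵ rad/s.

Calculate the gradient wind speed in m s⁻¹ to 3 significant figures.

17.7 m s⁻¹

Coriolis parameter at 41°N:
f = 2Ω sin φ = 2 × 7.29×10⁻⁵ × sin 41° = 9.57×10⁻⁵ s⁻¹
Pressure gradient: |∂P/∂n| = 600 Pa / 333000 m = 1.80×10⁻³ Pa/m
Geostrophic speed: V_g = |∂P/∂n|/(fρ) = 1.80×10⁻³/(9.57×10⁻⁵ × 1.23) = 15.3 m/s
Around a high, pressure-gradient force acts outward with centrifugal, so Coriolis balances both:
fV = (1/ρ)|∂P/∂n| + V²/R  →  V² − fR·V + fR·V_g = 0
With fR = 9.57×10⁻⁵ × 1374×10³ m = 131 m/s:
V = [fR − √((fR)² − 4 fR V_g)]/2 = [131 − √(131² − 4×131×15.3)]/2 = 17.7 m/s
Supergeostrophic (V > V_g = 15.3 m/s), as expected around a high.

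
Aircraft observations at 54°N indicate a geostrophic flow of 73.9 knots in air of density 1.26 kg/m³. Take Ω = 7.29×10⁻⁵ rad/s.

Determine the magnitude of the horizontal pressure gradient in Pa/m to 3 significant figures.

Coriolis parameter at 54°N:
f = 2Ω sin φ = 2 × 7.29×10⁻⁵ × sin 54° = 1.18×10⁻⁴ s⁻¹
Wind speed in SI: 73.9 knots = 38.0 m/s
Geostrophic balance rearranged: |∂P/∂n| = f ρ V_g
|∂P/∂n| = 1.18×10⁻⁴ × 1.26 × 38.0 = 5.65×10⁻³ Pa/m

5.65×10⁻³ Pa/m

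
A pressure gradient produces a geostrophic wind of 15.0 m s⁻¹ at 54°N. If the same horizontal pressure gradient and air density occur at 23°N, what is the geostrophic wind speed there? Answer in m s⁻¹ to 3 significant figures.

31.1 m s⁻¹

With the same pressure gradient and density, V_g ∝ 1/f ∝ 1/sin φ.
V₂ = V₁ · sin φ₁ / sin φ₂ = 15.0 × sin 54° / sin 23°
V₂ = 15.0 × 0.8090/0.3907 = 31.1 m s⁻¹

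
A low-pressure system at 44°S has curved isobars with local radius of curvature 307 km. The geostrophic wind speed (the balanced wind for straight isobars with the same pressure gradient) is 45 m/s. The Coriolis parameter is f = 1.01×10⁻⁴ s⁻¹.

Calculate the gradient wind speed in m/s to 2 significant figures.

25 m/s

Around a low, centrifugal force acts outward with Coriolis, so pressure-gradient force balances both:
(1/ρ)|∂P/∂n| = fV + V²/R  →  V² + fR·V − fR·V_g = 0
With fR = 1.01×10⁻⁴ × 307×10³ m = 31.0 m/s:
V = [−fR + √((fR)² + 4 fR V_g)]/2 = [−31.0 + √(31.0² + 4×31.0×45)]/2 = 24.9 m/s
Subgeostrophic (V < V_g = 45 m/s), as expected around a low.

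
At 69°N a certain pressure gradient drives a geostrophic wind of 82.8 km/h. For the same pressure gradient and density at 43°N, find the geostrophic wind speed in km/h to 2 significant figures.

110 km/h

With the same pressure gradient and density, V_g ∝ 1/f ∝ 1/sin φ.
V₂ = V₁ · sin φ₁ / sin φ₂ = 82.8 × sin 69° / sin 43°
V₂ = 82.8 × 0.9336/0.6820 = 110 km/h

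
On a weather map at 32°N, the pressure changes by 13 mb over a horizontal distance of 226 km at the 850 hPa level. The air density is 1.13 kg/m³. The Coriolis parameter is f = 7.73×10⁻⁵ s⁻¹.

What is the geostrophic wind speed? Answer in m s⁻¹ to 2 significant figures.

66 m s⁻¹

Pressure gradient: |∂P/∂n| = 1300 Pa / 226000 m = 5.75×10⁻³ Pa/m
Geostrophic balance (pressure-gradient force = Coriolis force):
V_g = (1/(fρ)) |∂P/∂n| = 5.75×10⁻³ / (7.73×10⁻⁵ × 1.13) = 65.9 m/s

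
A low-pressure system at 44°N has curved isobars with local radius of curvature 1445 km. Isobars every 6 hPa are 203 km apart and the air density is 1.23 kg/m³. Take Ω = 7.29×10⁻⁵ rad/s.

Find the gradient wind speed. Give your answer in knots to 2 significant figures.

40 knots

Coriolis parameter at 44°N:
f = 2Ω sin φ = 2 × 7.29×10⁻⁵ × sin 44° = 1.01×10⁻⁴ s⁻¹
Pressure gradient: |∂P/∂n| = 600 Pa / 203000 m = 2.96×10⁻³ Pa/m
Geostrophic speed: V_g = |∂P/∂n|/(fρ) = 2.96×10⁻³/(1.01×10⁻⁴ × 1.23) = 23.7 m/s
Around a low, centrifugal force acts outward with Coriolis, so pressure-gradient force balances both:
(1/ρ)|∂P/∂n| = fV + V²/R  →  V² + fR·V − fR·V_g = 0
With fR = 1.01×10⁻⁴ × 1445×10³ m = 146 m/s:
V = [−fR + √((fR)² + 4 fR V_g)]/2 = [−146 + √(146² + 4×146×23.7)]/2 = 20.8 m/s
Subgeostrophic (V < V_g = 23.7 m/s), as expected around a low.
Converting: 20.8 m/s × 1.944 = 40 knots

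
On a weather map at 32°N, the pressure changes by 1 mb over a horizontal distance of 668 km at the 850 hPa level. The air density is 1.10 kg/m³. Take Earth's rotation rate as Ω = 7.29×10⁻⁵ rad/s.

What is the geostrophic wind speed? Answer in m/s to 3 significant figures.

Coriolis parameter at 32°N:
f = 2Ω sin φ = 2 × 7.29×10⁻⁵ × sin 32° = 7.73×10⁻⁵ s⁻¹
Pressure gradient: |∂P/∂n| = 100 Pa / 668000 m = 1.50×10⁻⁴ Pa/m
Geostrophic balance (pressure-gradient force = Coriolis force):
V_g = (1/(fρ)) |∂P/∂n| = 1.50×10⁻⁴ / (7.73×10⁻⁵ × 1.10) = 1.76 m/s

1.76 m/s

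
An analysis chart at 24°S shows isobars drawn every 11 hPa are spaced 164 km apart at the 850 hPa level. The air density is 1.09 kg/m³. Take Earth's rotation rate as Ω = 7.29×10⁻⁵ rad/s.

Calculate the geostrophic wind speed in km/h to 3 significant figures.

374 km/h

Coriolis parameter at 24°S:
f = 2Ω sin φ = 2 × 7.29×10⁻⁵ × sin 24° = 5.93×10⁻⁵ s⁻¹
Pressure gradient: |∂P/∂n| = 1100 Pa / 164000 m = 6.71×10⁻³ Pa/m
Geostrophic balance (pressure-gradient force = Coriolis force):
V_g = (1/(fρ)) |∂P/∂n| = 6.71×10⁻³ / (5.93×10⁻⁵ × 1.09) = 104 m/s
Converting: 104 m/s × 3.6 = 374 km/h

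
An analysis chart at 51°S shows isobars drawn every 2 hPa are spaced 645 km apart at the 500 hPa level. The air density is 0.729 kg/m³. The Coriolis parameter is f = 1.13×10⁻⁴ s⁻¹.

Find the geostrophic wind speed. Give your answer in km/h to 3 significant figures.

13.6 km/h

Pressure gradient: |∂P/∂n| = 200 Pa / 645000 m = 3.10×10⁻⁴ Pa/m
Geostrophic balance (pressure-gradient force = Coriolis force):
V_g = (1/(fρ)) |∂P/∂n| = 3.10×10⁻⁴ / (1.13×10⁻⁴ × 0.729) = 3.76 m/s
Converting: 3.76 m/s × 3.6 = 13.6 km/h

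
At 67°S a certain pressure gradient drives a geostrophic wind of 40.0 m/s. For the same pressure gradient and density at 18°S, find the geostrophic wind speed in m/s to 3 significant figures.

With the same pressure gradient and density, V_g ∝ 1/f ∝ 1/sin φ.
V₂ = V₁ · sin φ₁ / sin φ₂ = 40.0 × sin 67° / sin 18°
V₂ = 40.0 × 0.9205/0.3090 = 119 m/s

119 m/s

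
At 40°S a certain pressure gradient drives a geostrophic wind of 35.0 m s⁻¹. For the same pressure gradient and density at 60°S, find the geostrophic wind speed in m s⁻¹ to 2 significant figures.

26 m s⁻¹

With the same pressure gradient and density, V_g ∝ 1/f ∝ 1/sin φ.
V₂ = V₁ · sin φ₁ / sin φ₂ = 35.0 × sin 40° / sin 60°
V₂ = 35.0 × 0.6428/0.8660 = 26 m s⁻¹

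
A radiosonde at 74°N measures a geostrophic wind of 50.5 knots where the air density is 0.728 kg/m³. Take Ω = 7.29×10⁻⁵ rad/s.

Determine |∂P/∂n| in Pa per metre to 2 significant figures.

2.7×10⁻³ Pa/m

Coriolis parameter at 74°N:
f = 2Ω sin φ = 2 × 7.29×10⁻⁵ × sin 74° = 1.40×10⁻⁴ s⁻¹
Wind speed in SI: 50.5 knots = 26.0 m/s
Geostrophic balance rearranged: |∂P/∂n| = f ρ V_g
|∂P/∂n| = 1.40×10⁻⁴ × 0.728 × 26.0 = 2.65×10⁻³ Pa/m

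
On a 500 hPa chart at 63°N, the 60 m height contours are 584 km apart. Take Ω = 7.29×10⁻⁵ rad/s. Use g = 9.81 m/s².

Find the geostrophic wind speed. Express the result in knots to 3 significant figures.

Coriolis parameter at 63°N:
f = 2Ω sin φ = 2 × 7.29×10⁻⁵ × sin 63° = 1.30×10⁻⁴ s⁻¹
Height gradient: |∂Z/∂n| = 60 m / 584000 m = 1.03×10⁻⁴
On a pressure surface, geostrophic balance gives V_g = (g/f)|∂Z/∂n|:
V_g = 9.81 × 1.03×10⁻⁴ / 1.30×10⁻⁴ = 7.76 m/s
Converting: 7.76 m/s × 1.944 = 15.1 knots

15.1 knots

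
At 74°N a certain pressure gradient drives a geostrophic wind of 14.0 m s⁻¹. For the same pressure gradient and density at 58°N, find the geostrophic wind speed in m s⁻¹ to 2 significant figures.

With the same pressure gradient and density, V_g ∝ 1/f ∝ 1/sin φ.
V₂ = V₁ · sin φ₁ / sin φ₂ = 14.0 × sin 74° / sin 58°
V₂ = 14.0 × 0.9613/0.8480 = 16 m s⁻¹

16 m s⁻¹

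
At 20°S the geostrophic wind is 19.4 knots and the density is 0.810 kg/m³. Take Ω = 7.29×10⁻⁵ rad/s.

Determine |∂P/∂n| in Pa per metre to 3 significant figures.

4.03×10⁻⁴ Pa/m

Coriolis parameter at 20°S:
f = 2Ω sin φ = 2 × 7.29×10⁻⁵ × sin 20° = 4.99×10⁻⁵ s⁻¹
Wind speed in SI: 19.4 knots = 9.98 m/s
Geostrophic balance rearranged: |∂P/∂n| = f ρ V_g
|∂P/∂n| = 4.99×10⁻⁵ × 0.810 × 9.98 = 4.03×10⁻⁴ Pa/m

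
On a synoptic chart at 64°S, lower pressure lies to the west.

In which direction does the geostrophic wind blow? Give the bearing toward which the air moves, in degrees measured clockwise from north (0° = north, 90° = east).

180°

The pressure-gradient force points toward the west (bearing 270°).
Geostrophic balance: in the Southern Hemisphere the Coriolis force deflects motion to the left, so the geostrophic wind blows 90° to the left of the pressure-gradient force (low pressure on the right).
Rotating 270° by 90° counterclockwise gives 180° — the wind blows toward the south.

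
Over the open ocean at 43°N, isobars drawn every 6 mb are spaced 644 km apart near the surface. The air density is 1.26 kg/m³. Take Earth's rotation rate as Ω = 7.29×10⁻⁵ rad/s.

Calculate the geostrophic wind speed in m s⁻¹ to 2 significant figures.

Coriolis parameter at 43°N:
f = 2Ω sin φ = 2 × 7.29×10⁻⁵ × sin 43° = 9.94×10⁻⁵ s⁻¹
Pressure gradient: |∂P/∂n| = 600 Pa / 644000 m = 9.32×10⁻⁴ Pa/m
Geostrophic balance (pressure-gradient force = Coriolis force):
V_g = (1/(fρ)) |∂P/∂n| = 9.32×10⁻⁴ / (9.94×10⁻⁵ × 1.26) = 7.44 m/s

7.4 m s⁻¹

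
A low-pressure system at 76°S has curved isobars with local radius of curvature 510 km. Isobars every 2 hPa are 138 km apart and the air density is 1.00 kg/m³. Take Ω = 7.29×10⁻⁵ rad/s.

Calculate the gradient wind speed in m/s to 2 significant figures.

9.1 m/s

Coriolis parameter at 76°S:
f = 2Ω sin φ = 2 × 7.29×10⁻⁵ × sin 76° = 1.41×10⁻⁴ s⁻¹
Pressure gradient: |∂P/∂n| = 200 Pa / 138000 m = 1.45×10⁻³ Pa/m
Geostrophic speed: V_g = |∂P/∂n|/(fρ) = 1.45×10⁻³/(1.41×10⁻⁴ × 1.00) = 10.2 m/s
Around a low, centrifugal force acts outward with Coriolis, so pressure-gradient force balances both:
(1/ρ)|∂P/∂n| = fV + V²/R  →  V² + fR·V − fR·V_g = 0
With fR = 1.41×10⁻⁴ × 510×10³ m = 72.1 m/s:
V = [−fR + √((fR)² + 4 fR V_g)]/2 = [−72.1 + √(72.1² + 4×72.1×10.2)]/2 = 9.1 m/s
Subgeostrophic (V < V_g = 10.2 m/s), as expected around a low.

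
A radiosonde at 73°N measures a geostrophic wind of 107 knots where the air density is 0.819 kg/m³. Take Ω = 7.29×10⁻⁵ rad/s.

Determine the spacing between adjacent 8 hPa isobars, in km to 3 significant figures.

127 km

Coriolis parameter at 73°N:
f = 2Ω sin φ = 2 × 7.29×10⁻⁵ × sin 73° = 1.39×10⁻⁴ s⁻¹
Wind speed in SI: 107 knots = 55.0 m/s
Geostrophic balance rearranged: |∂P/∂n| = f ρ V_g
|∂P/∂n| = 1.39×10⁻⁴ × 0.819 × 55.0 = 6.29×10⁻³ Pa/m
Isobar spacing: Δn = ΔP/|∂P/∂n| = 800 Pa / 6.29×10⁻³ Pa/m = 127271 m ≈ 127 km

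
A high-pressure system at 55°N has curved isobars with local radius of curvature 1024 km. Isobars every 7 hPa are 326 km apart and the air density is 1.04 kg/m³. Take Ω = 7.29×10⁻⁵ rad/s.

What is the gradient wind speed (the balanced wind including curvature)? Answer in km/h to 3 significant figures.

Coriolis parameter at 55°N:
f = 2Ω sin φ = 2 × 7.29×10⁻⁵ × sin 55° = 1.19×10⁻⁴ s⁻¹
Pressure gradient: |∂P/∂n| = 700 Pa / 326000 m = 2.15×10⁻³ Pa/m
Geostrophic speed: V_g = |∂P/∂n|/(fρ) = 2.15×10⁻³/(1.19×10⁻⁴ × 1.04) = 17.3 m/s
Around a high, pressure-gradient force acts outward with centrifugal, so Coriolis balances both:
fV = (1/ρ)|∂P/∂n| + V²/R  →  V² − fR·V + fR·V_g = 0
With fR = 1.19×10⁻⁴ × 1024×10³ m = 122 m/s:
V = [fR − √((fR)² − 4 fR V_g)]/2 = [122 − √(122² − 4×122×17.3)]/2 = 20.8 m/s
Supergeostrophic (V > V_g = 17.3 m/s), as expected around a high.
Converting: 20.8 m/s × 3.6 = 75.0 km/h

75.0 km/h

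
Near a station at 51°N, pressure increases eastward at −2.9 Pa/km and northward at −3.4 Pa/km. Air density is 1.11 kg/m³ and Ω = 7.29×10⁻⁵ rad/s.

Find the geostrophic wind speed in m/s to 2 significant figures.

36 m/s

Coriolis parameter at 51°N:
f = 2Ω sin φ = 2 × 7.29×10⁻⁵ × sin 51° = 1.13×10⁻⁴ s⁻¹
Component geostrophic relations (x east, y north):
u_g = −(1/(fρ)) ∂P/∂y,  v_g = (1/(fρ)) ∂P/∂x
u_g = −(−3.4×10⁻³)/(1.13×10⁻⁴ × 1.11) = 27.0 m/s;  v_g = (−2.9×10⁻³)/(1.13×10⁻⁴ × 1.11) = −23.1 m/s
|V_g| = √(u_g² + v_g²) = 35.5 m/s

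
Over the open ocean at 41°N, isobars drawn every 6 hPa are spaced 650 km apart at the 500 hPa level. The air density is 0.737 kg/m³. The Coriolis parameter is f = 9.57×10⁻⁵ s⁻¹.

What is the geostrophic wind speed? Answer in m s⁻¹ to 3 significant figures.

Pressure gradient: |∂P/∂n| = 600 Pa / 650000 m = 9.23×10⁻⁴ Pa/m
Geostrophic balance (pressure-gradient force = Coriolis force):
V_g = (1/(fρ)) |∂P/∂n| = 9.23×10⁻⁴ / (9.57×10⁻⁵ × 0.737) = 13.1 m/s

13.1 m s⁻¹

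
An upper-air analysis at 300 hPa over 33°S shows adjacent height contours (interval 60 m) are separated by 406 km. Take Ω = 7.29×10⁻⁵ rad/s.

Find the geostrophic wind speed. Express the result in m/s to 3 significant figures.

Coriolis parameter at 33°S:
f = 2Ω sin φ = 2 × 7.29×10⁻⁵ × sin 33° = 7.94×10⁻⁵ s⁻¹
Height gradient: |∂Z/∂n| = 60 m / 406000 m = 1.48×10⁻⁴
On a pressure surface, geostrophic balance gives V_g = (g/f)|∂Z/∂n|:
V_g = 9.81 × 1.48×10⁻⁴ / 7.94×10⁻⁵ = 18.3 m/s

18.3 m/s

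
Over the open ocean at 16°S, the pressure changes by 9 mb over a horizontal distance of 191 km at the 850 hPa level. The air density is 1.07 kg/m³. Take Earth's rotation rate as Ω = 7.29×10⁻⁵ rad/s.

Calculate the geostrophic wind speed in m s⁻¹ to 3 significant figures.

Coriolis parameter at 16°S:
f = 2Ω sin φ = 2 × 7.29×10⁻⁵ × sin 16° = 4.02×10⁻⁵ s⁻¹
Pressure gradient: |∂P/∂n| = 900 Pa / 191000 m = 4.71×10⁻³ Pa/m
Geostrophic balance (pressure-gradient force = Coriolis force):
V_g = (1/(fρ)) |∂P/∂n| = 4.71×10⁻³ / (4.02×10⁻⁵ × 1.07) = 110 m/s

110 m s⁻¹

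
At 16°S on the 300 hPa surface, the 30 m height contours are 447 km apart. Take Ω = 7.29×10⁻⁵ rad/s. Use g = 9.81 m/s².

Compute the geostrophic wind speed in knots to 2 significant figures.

32 knots

Coriolis parameter at 16°S:
f = 2Ω sin φ = 2 × 7.29×10⁻⁵ × sin 16° = 4.02×10⁻⁵ s⁻¹
Height gradient: |∂Z/∂n| = 30 m / 447000 m = 6.71×10⁻⁵
On a pressure surface, geostrophic balance gives V_g = (g/f)|∂Z/∂n|:
V_g = 9.81 × 6.71×10⁻⁵ / 4.02×10⁻⁵ = 16.4 m/s
Converting: 16.4 m/s × 1.944 = 32 knots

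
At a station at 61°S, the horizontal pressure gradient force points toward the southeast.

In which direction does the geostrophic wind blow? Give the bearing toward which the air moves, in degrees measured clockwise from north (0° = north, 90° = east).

045°

The pressure-gradient force points toward the southeast (bearing 135°).
Geostrophic balance: in the Southern Hemisphere the Coriolis force deflects motion to the left, so the geostrophic wind blows 90° to the left of the pressure-gradient force (low pressure on the right).
Rotating 135° by 90° counterclockwise gives 045° — the wind blows toward the northeast.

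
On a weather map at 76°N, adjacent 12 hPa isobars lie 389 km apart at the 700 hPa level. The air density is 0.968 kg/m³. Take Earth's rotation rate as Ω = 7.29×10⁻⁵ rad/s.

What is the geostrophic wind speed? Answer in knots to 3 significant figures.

Coriolis parameter at 76°N:
f = 2Ω sin φ = 2 × 7.29×10⁻⁵ × sin 76° = 1.41×10⁻⁴ s⁻¹
Pressure gradient: |∂P/∂n| = 1200 Pa / 389000 m = 3.08×10⁻³ Pa/m
Geostrophic balance (pressure-gradient force = Coriolis force):
V_g = (1/(fρ)) |∂P/∂n| = 3.08×10⁻³ / (1.41×10⁻⁴ × 0.968) = 22.5 m/s
Converting: 22.5 m/s × 1.944 = 43.8 knots

43.8 knots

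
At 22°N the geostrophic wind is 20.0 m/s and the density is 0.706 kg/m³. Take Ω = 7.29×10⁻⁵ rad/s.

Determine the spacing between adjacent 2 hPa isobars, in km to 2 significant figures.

260 km

Coriolis parameter at 22°N:
f = 2Ω sin φ = 2 × 7.29×10⁻⁵ × sin 22° = 5.46×10⁻⁵ s⁻¹
Geostrophic balance rearranged: |∂P/∂n| = f ρ V_g
|∂P/∂n| = 5.46×10⁻⁵ × 0.706 × 20.0 = 7.71×10⁻⁴ Pa/m
Isobar spacing: Δn = ΔP/|∂P/∂n| = 200 Pa / 7.71×10⁻⁴ Pa/m = 259336 m ≈ 260 km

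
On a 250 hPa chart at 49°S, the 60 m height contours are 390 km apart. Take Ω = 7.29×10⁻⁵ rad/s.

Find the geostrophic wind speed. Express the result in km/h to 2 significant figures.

Coriolis parameter at 49°S:
f = 2Ω sin φ = 2 × 7.29×10⁻⁵ × sin 49° = 1.10×10⁻⁴ s⁻¹
Height gradient: |∂Z/∂n| = 60 m / 390000 m = 1.54×10⁻⁴
On a pressure surface, geostrophic balance gives V_g = (g/f)|∂Z/∂n|:
V_g = 9.81 × 1.54×10⁻⁴ / 1.10×10⁻⁴ = 13.7 m/s
Converting: 13.7 m/s × 3.6 = 49 km/h

49 km/h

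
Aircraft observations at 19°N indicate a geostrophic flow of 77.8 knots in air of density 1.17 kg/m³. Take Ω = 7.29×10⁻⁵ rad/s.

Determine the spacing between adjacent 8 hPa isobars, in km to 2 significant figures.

360 km

Coriolis parameter at 19°N:
f = 2Ω sin φ = 2 × 7.29×10⁻⁵ × sin 19° = 4.75×10⁻⁵ s⁻¹
Wind speed in SI: 77.8 knots = 40.0 m/s
Geostrophic balance rearranged: |∂P/∂n| = f ρ V_g
|∂P/∂n| = 4.75×10⁻⁵ × 1.17 × 40.0 = 2.22×10⁻³ Pa/m
Isobar spacing: Δn = ΔP/|∂P/∂n| = 800 Pa / 2.22×10⁻³ Pa/m = 359904 m ≈ 360 km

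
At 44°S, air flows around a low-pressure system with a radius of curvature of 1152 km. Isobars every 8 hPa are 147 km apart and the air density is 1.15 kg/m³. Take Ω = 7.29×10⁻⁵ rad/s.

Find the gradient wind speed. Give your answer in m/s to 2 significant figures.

36 m/s

Coriolis parameter at 44°S:
f = 2Ω sin φ = 2 × 7.29×10⁻⁵ × sin 44° = 1.01×10⁻⁴ s⁻¹
Pressure gradient: |∂P/∂n| = 800 Pa / 147000 m = 5.44×10⁻³ Pa/m
Geostrophic speed: V_g = |∂P/∂n|/(fρ) = 5.44×10⁻³/(1.01×10⁻⁴ × 1.15) = 46.7 m/s
Around a low, centrifugal force acts outward with Coriolis, so pressure-gradient force balances both:
(1/ρ)|∂P/∂n| = fV + V²/R  →  V² + fR·V − fR·V_g = 0
With fR = 1.01×10⁻⁴ × 1152×10³ m = 117 m/s:
V = [−fR + √((fR)² + 4 fR V_g)]/2 = [−117 + √(117² + 4×117×46.7)]/2 = 35.8 m/s
Subgeostrophic (V < V_g = 46.7 m/s), as expected around a low.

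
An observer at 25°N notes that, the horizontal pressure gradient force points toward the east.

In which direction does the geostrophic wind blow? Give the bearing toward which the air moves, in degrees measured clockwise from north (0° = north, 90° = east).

180°

The pressure-gradient force points toward the east (bearing 090°).
Geostrophic balance: in the Northern Hemisphere the Coriolis force deflects motion to the right, so the geostrophic wind blows 90° to the right of the pressure-gradient force (low pressure on the left).
Rotating 090° by 90° clockwise gives 180° — the wind blows toward the south.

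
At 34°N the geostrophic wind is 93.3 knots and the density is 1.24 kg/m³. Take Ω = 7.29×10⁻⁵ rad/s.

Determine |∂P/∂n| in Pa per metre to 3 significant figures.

Coriolis parameter at 34°N:
f = 2Ω sin φ = 2 × 7.29×10⁻⁵ × sin 34° = 8.15×10⁻⁵ s⁻¹
Wind speed in SI: 93.3 knots = 48.0 m/s
Geostrophic balance rearranged: |∂P/∂n| = f ρ V_g
|∂P/∂n| = 8.15×10⁻⁵ × 1.24 × 48.0 = 4.85×10⁻³ Pa/m

4.85×10⁻³ Pa/m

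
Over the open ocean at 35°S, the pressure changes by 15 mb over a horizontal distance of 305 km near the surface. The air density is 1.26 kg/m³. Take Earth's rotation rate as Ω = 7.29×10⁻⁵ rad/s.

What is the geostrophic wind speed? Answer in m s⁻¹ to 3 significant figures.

Coriolis parameter at 35°S:
f = 2Ω sin φ = 2 × 7.29×10⁻⁵ × sin 35° = 8.36×10⁻⁵ s⁻¹
Pressure gradient: |∂P/∂n| = 1500 Pa / 305000 m = 4.92×10⁻³ Pa/m
Geostrophic balance (pressure-gradient force = Coriolis force):
V_g = (1/(fρ)) |∂P/∂n| = 4.92×10⁻³ / (8.36×10⁻⁵ × 1.26) = 46.7 m/s

46.7 m s⁻¹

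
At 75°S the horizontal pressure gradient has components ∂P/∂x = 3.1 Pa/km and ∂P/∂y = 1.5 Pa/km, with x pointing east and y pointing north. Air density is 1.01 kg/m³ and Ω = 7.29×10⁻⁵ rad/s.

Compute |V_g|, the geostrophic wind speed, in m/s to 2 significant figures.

Coriolis parameter at 75°S:
f = 2Ω sin φ = 2 × 7.29×10⁻⁵ × sin 75° = 1.41×10⁻⁴ s⁻¹
In the Southern Hemisphere f is negative: f = −1.41×10⁻⁴ s⁻¹.
Component geostrophic relations (x east, y north):
u_g = −(1/(fρ)) ∂P/∂y,  v_g = (1/(fρ)) ∂P/∂x
u_g = −(1.5×10⁻³)/(−1.41×10⁻⁴ × 1.01) = 10.5 m/s;  v_g = (3.1×10⁻³)/(−1.41×10⁻⁴ × 1.01) = −21.8 m/s
|V_g| = √(u_g² + v_g²) = 24.2 m/s

24 m/s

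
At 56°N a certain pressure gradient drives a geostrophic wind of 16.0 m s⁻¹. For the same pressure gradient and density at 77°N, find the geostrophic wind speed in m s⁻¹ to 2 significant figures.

14 m s⁻¹

With the same pressure gradient and density, V_g ∝ 1/f ∝ 1/sin φ.
V₂ = V₁ · sin φ₁ / sin φ₂ = 16.0 × sin 56° / sin 77°
V₂ = 16.0 × 0.8290/0.9744 = 14 m s⁻¹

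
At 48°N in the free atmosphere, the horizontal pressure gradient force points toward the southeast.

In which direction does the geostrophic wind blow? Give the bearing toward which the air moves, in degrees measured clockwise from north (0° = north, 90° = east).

The pressure-gradient force points toward the southeast (bearing 135°).
Geostrophic balance: in the Northern Hemisphere the Coriolis force deflects motion to the right, so the geostrophic wind blows 90° to the right of the pressure-gradient force (low pressure on the left).
Rotating 135° by 90° clockwise gives 225° — the wind blows toward the southwest.

225°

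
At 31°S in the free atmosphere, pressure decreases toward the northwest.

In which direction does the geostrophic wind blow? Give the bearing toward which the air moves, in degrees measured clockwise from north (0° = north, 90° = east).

The pressure-gradient force points toward the northwest (bearing 315°).
Geostrophic balance: in the Southern Hemisphere the Coriolis force deflects motion to the left, so the geostrophic wind blows 90° to the left of the pressure-gradient force (low pressure on the right).
Rotating 315° by 90° counterclockwise gives 225° — the wind blows toward the southwest.

225°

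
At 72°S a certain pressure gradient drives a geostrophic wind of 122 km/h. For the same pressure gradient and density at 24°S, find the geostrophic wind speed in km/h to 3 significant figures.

With the same pressure gradient and density, V_g ∝ 1/f ∝ 1/sin φ.
V₂ = V₁ · sin φ₁ / sin φ₂ = 122 × sin 72° / sin 24°
V₂ = 122 × 0.9511/0.4067 = 285 km/h

285 km/h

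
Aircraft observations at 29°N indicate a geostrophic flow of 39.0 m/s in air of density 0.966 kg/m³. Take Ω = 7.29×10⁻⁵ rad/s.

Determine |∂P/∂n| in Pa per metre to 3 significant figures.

Coriolis parameter at 29°N:
f = 2Ω sin φ = 2 × 7.29×10⁻⁵ × sin 29° = 7.07×10⁻⁵ s⁻¹
Geostrophic balance rearranged: |∂P/∂n| = f ρ V_g
|∂P/∂n| = 7.07×10⁻⁵ × 0.966 × 39.0 = 2.66×10⁻³ Pa/m

2.66×10⁻³ Pa/m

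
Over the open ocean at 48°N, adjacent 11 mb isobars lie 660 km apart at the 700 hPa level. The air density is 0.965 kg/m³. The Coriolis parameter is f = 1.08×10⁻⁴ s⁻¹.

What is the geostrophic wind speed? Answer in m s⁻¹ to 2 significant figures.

Pressure gradient: |∂P/∂n| = 1100 Pa / 660000 m = 1.67×10⁻³ Pa/m
Geostrophic balance (pressure-gradient force = Coriolis force):
V_g = (1/(fρ)) |∂P/∂n| = 1.67×10⁻³ / (1.08×10⁻⁴ × 0.965) = 16.0 m/s

16 m s⁻¹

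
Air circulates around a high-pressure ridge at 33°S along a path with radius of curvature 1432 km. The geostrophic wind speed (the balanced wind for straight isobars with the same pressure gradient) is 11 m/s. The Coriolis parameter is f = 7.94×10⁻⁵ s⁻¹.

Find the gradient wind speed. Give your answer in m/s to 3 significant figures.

Around a high, pressure-gradient force acts outward with centrifugal, so Coriolis balances both:
fV = (1/ρ)|∂P/∂n| + V²/R  →  V² − fR·V + fR·V_g = 0
With fR = 7.94×10⁻⁵ × 1432×10³ m = 114 m/s:
V = [fR − √((fR)² − 4 fR V_g)]/2 = [114 − √(114² − 4×114×11)]/2 = 12.3 m/s
Supergeostrophic (V > V_g = 11 m/s), as expected around a high.

12.3 m/s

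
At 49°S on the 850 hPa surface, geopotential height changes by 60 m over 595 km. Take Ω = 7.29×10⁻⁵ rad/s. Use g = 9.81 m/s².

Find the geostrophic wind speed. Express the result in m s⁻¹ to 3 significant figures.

Coriolis parameter at 49°S:
f = 2Ω sin φ = 2 × 7.29×10⁻⁵ × sin 49° = 1.10×10⁻⁴ s⁻¹
Height gradient: |∂Z/∂n| = 60 m / 595000 m = 1.01×10⁻⁴
On a pressure surface, geostrophic balance gives V_g = (g/f)|∂Z/∂n|:
V_g = 9.81 × 1.01×10⁻⁴ / 1.10×10⁻⁴ = 8.99 m/s

8.99 m s⁻¹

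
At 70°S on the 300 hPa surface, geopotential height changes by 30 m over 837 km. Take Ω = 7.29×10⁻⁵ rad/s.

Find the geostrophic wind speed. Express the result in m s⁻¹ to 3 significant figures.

2.57 m s⁻¹

Coriolis parameter at 70°S:
f = 2Ω sin φ = 2 × 7.29×10⁻⁵ × sin 70° = 1.37×10⁻⁴ s⁻¹
Height gradient: |∂Z/∂n| = 30 m / 837000 m = 3.58×10⁻⁵
On a pressure surface, geostrophic balance gives V_g = (g/f)|∂Z/∂n|:
V_g = 9.81 × 3.58×10⁻⁵ / 1.37×10⁻⁴ = 2.57 m/s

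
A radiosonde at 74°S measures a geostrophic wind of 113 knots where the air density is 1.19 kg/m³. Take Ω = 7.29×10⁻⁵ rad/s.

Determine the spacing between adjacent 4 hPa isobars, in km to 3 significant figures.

Coriolis parameter at 74°S:
f = 2Ω sin φ = 2 × 7.29×10⁻⁵ × sin 74° = 1.40×10⁻⁴ s⁻¹
Wind speed in SI: 113 knots = 58.1 m/s
Geostrophic balance rearranged: |∂P/∂n| = f ρ V_g
|∂P/∂n| = 1.40×10⁻⁴ × 1.19 × 58.1 = 9.70×10⁻³ Pa/m
Isobar spacing: Δn = ΔP/|∂P/∂n| = 400 Pa / 9.70×10⁻³ Pa/m = 41257 m ≈ 41.3 km

41.3 km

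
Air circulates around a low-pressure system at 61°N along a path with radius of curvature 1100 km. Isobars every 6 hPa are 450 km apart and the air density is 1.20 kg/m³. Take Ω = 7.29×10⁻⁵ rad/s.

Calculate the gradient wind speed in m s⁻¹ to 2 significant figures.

8.2 m s⁻¹

Coriolis parameter at 61°N:
f = 2Ω sin φ = 2 × 7.29×10⁻⁵ × sin 61° = 1.28×10⁻⁴ s⁻¹
Pressure gradient: |∂P/∂n| = 600 Pa / 450000 m = 1.33×10⁻³ Pa/m
Geostrophic speed: V_g = |∂P/∂n|/(fρ) = 1.33×10⁻³/(1.28×10⁻⁴ × 1.20) = 8.71 m/s
Around a low, centrifugal force acts outward with Coriolis, so pressure-gradient force balances both:
(1/ρ)|∂P/∂n| = fV + V²/R  →  V² + fR·V − fR·V_g = 0
With fR = 1.28×10⁻⁴ × 1100×10³ m = 140 m/s:
V = [−fR + √((fR)² + 4 fR V_g)]/2 = [−140 + √(140² + 4×140×8.71)]/2 = 8.23 m/s
Subgeostrophic (V < V_g = 8.71 m/s), as expected around a low.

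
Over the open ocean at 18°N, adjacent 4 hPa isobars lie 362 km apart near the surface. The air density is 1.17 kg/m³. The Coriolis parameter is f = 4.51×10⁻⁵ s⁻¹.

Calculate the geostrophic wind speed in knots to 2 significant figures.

41 knots

Pressure gradient: |∂P/∂n| = 400 Pa / 362000 m = 1.10×10⁻³ Pa/m
Geostrophic balance (pressure-gradient force = Coriolis force):
V_g = (1/(fρ)) |∂P/∂n| = 1.10×10⁻³ / (4.51×10⁻⁵ × 1.17) = 20.9 m/s
Converting: 20.9 m/s × 1.944 = 41 knots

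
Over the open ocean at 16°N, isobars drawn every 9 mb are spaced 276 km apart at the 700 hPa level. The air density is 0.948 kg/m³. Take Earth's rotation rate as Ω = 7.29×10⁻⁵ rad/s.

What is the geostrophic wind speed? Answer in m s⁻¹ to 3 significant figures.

Coriolis parameter at 16°N:
f = 2Ω sin φ = 2 × 7.29×10⁻⁵ × sin 16° = 4.02×10⁻⁵ s⁻¹
Pressure gradient: |∂P/∂n| = 900 Pa / 276000 m = 3.26×10⁻³ Pa/m
Geostrophic balance (pressure-gradient force = Coriolis force):
V_g = (1/(fρ)) |∂P/∂n| = 3.26×10⁻³ / (4.02×10⁻⁵ × 0.948) = 85.6 m/s

85.6 m s⁻¹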